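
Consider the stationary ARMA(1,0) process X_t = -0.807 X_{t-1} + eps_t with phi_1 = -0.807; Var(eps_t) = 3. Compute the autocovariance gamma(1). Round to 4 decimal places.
\gamma(1) = -6.9419

Multiply the model equation by X_{t-k} and take expectations. With theta_0 = psi_0 = 1 and psi_j the MA(infinity) weights, this gives
  gamma(k) - sum_i phi_i gamma(k-i) = c_k,
  c_k = sigma^2 * sum_{j=k..q} theta_j psi_{j-k}   (c_k = 0 for k > q),
using gamma(-m) = gamma(m).
Pure AR (q = 0): c_0 = sigma^2 = 3, c_k = 0 for k >= 1.
Equations for k = 0 and k = 1 (AR order 1):
  gamma(0) = phi_1 gamma(1) + c_0
  gamma(1) = phi_1 gamma(0) + c_1
Substituting the second into the first: gamma(0) (1 - phi_1^2) = c_0 + phi_1 c_1, so
  gamma(0) = c_0 / (1 - phi_1^2) = 3 / (1 - (-0.807)^2) = 3 / 0.348751 = 8.602126.
  gamma(1) = phi_1 gamma(0) = (-0.807)(8.602126) = -6.941916.
Therefore gamma(1) = -6.9419 (to 4 decimal places).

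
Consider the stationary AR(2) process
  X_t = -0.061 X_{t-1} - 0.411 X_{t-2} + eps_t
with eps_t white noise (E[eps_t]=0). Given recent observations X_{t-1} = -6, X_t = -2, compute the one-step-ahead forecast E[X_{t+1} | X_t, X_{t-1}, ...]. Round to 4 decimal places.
E[X_{t+1} \mid \mathcal F_t] = 2.5880

For an AR(p) model X_t = c + sum_i phi_i X_{t-i} + eps_t, the
one-step-ahead conditional mean is
  E[X_{t+1} | X_t, ...] = c + sum_i phi_i X_{t+1-i}.
Substitute known values:
  E[X_{t+1} | ...] = (-0.061) * (-2) + (-0.411) * (-6)
                   = 2.5880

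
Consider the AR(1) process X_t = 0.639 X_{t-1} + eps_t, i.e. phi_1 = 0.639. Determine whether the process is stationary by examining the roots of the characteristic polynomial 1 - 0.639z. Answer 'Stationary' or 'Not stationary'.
\text{Stationary}

The AR(p) characteristic polynomial is P(z) = 1 - 0.639z.
Stationarity requires all roots to lie outside the unit circle, i.e. |z| > 1 for every root.
This is linear in z: 1 + (-0.639) z = 0  =>  z = -1/(-0.639) = 1.564945,  |z| = 1.564945.
Moduli of all roots: 1.5649.
All moduli strictly greater than 1? Yes.
Verdict: Stationary.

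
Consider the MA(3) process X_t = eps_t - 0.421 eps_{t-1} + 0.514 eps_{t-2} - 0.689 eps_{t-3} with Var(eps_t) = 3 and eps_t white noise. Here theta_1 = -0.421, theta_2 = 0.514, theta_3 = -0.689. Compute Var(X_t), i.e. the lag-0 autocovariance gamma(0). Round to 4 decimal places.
\gamma(0) = 5.7485

For an MA(q) process X_t = eps_t + sum_i theta_i eps_{t-i} with
Var(eps_t) = sigma^2, the variance is
  gamma(0) = sigma^2 * (1 + sum_i theta_i^2).
  sum_i theta_i^2 = (-0.421)^2 + (0.514)^2 + (-0.689)^2 = 0.177241 + 0.264196 + 0.474721 = 0.916158.
  gamma(0) = 3 * (1 + 0.916158) = 3 * 1.916158 = 5.748474, which rounds to 5.7485.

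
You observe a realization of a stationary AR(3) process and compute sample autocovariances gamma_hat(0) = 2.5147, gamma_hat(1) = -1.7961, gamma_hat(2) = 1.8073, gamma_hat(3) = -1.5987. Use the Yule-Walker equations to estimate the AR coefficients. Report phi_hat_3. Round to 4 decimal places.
\hat\phi_{3} = -0.0920

The Yule-Walker equations for an AR(p) process read, in matrix form,
  Gamma_p phi = r_p,   with   (Gamma_p)_{ij} = gamma(|i - j|),
                       (r_p)_i = gamma(i),   i,j = 1..p.
Substitute the sample gammas (Toeplitz matrix and right-hand side of size 3):
  Gamma_p = [[2.5147, -1.7961, 1.8073], [-1.7961, 2.5147, -1.7961], [1.8073, -1.7961, 2.5147]]
  r_p     = [-1.7961, 1.8073, -1.5987]
Written out (R1..R3):
  (R1) 2.5147 phi_1 - 1.7961 phi_2 + 1.8073 phi_3 = -1.7961
  (R2) -1.7961 phi_1 + 2.5147 phi_2 - 1.7961 phi_3 = 1.8073
  (R3) 1.8073 phi_1 - 1.7961 phi_2 + 2.5147 phi_3 = -1.5987
Gaussian elimination:
  R2 <- R2 - (-1.7961/2.5147) R1 = R2 - (-0.71424) R1:  1.231853 phi_2 - 0.505254 phi_3 = 0.524453
  R3 <- R3 - (1.8073/2.5147) R1 = R3 - (0.718694) R1:  -0.505254 phi_2 + 1.215804 phi_3 = -0.307854
  R3 <- R3 - (-0.505254/1.231853) R2 = R3 - (-0.410157) R2:  1.008571 phi_3 = -0.092745
Back-substitution:
  phi_hat_3 = -0.092745 / 1.008571 = -0.091957
  phi_hat_2 = (0.524453 - (-0.505254)(-0.091957)) / 1.231853 = 0.388026
  phi_hat_1 = (-1.7961 - (-1.7961)(0.388026) - (1.8073)(-0.091957)) / 2.5147 = -0.371007
So phi_hat = [-0.3710, 0.3880, -0.0920].
Therefore phi_hat_3 = -0.0920.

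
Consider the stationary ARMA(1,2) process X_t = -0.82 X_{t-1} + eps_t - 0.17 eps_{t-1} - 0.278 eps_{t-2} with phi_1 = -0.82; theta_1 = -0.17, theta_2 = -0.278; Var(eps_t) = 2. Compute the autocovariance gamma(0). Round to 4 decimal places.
\gamma(0) = 5.6998

Multiply the model equation by X_{t-k} and take expectations. With theta_0 = psi_0 = 1 and psi_j the MA(infinity) weights, this gives
  gamma(k) - sum_i phi_i gamma(k-i) = c_k,
  c_k = sigma^2 * sum_{j=k..q} theta_j psi_{j-k}   (c_k = 0 for k > q),
using gamma(-m) = gamma(m).
psi-weights needed (psi_j = theta_j + sum_i phi_i psi_{j-i}):
  psi_1 = theta_1 + phi_1 = -0.17 + (-0.82) = -0.99
  psi_2 = theta_2 + phi_1 psi_1 = -0.278 + (-0.82)(-0.99) = 0.5338
Right-hand sides:
  c_0 = sigma^2 (1 + theta_1 psi_1 + theta_2 psi_2) = 2 * (1 + (-0.17)(-0.99) + (-0.278)(0.5338)) = 2 * 1.019904 = 2.039807
  c_1 = sigma^2 (theta_1 + theta_2 psi_1) = 2 * (-0.17 + (-0.278)(-0.99)) = 0.21044
  c_2 = sigma^2 theta_2 = 2 * (-0.278) = -0.556
Equations for k = 0 and k = 1 (AR order 1):
  gamma(0) = phi_1 gamma(1) + c_0
  gamma(1) = phi_1 gamma(0) + c_1
Substituting the second into the first: gamma(0) (1 - phi_1^2) = c_0 + phi_1 c_1, so
  gamma(0) = (c_0 + phi_1 c_1) / (1 - phi_1^2) = (2.039807 + (-0.82)(0.21044)) / (1 - (-0.82)^2) = 1.867246 / 0.3276 = 5.699775.
Therefore gamma(0) = 5.6998 (to 4 decimal places).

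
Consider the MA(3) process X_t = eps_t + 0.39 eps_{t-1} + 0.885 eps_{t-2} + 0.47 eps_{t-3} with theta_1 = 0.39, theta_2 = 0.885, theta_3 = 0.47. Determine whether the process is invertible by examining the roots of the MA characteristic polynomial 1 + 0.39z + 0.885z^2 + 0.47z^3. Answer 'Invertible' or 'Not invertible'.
\text{Invertible}

The MA(q) characteristic polynomial is P(z) = 1 + 0.39z + 0.885z^2 + 0.47z^3.
Invertibility requires all roots to lie outside the unit circle, i.e. |z| > 1 for every root.
Degree 3: look for a simple real root z0 first, then factor out (1 - z/z0) and solve the remaining quadratic.
Testing z0 = -2: P(-2) = 1 + (0.39)(-2) + (0.885)(-2)^2 + (0.47)(-2)^3
  = 1 + (-0.78) + (3.54) + (-3.76) = 0.  So z_0 = -2 is a root, |z_0| = 2.
Divide out the factor (1 + 0.5 z) = (1 - z/z0) (since 1/z0 = -0.5):
  P(z) = (1 + 0.5 z)(1 + (-0.11) z + (0.94) z^2)
  [check: z-coef -0.11 - (-0.5) = 0.39; z^2-coef 0.94 - (-0.5)(-0.11) = 0.885; z^3-coef -(-0.5)(0.94) = 0.47.]
Remaining roots from the quadratic factor 1 + (-0.11) z + (0.94) z^2:
  Set 1 + (-0.11) z + (0.94) z^2 = 0, i.e. a z^2 + b z + c = 0 with a = 0.94, b = -0.11, c = 1.
  Discriminant D = b^2 - 4ac = (-0.11)^2 - 4*(0.94)*1 = 0.0121 - (3.76) = -3.7479.
  D < 0, so the roots are the complex-conjugate pair z = (-b +/- i sqrt(-D)) / (2a) = 0.0585 +/- 1.0298i.
  For a conjugate pair |z|^2 = z * conj(z) = (product of roots) = c/a = 1/(0.94) = 1.06383, so |z| = sqrt(1.06383) = 1.0314 for both roots.
Moduli of all roots: 2.0000, 1.0314, 1.0314.
All moduli strictly greater than 1? Yes.
Verdict: Invertible.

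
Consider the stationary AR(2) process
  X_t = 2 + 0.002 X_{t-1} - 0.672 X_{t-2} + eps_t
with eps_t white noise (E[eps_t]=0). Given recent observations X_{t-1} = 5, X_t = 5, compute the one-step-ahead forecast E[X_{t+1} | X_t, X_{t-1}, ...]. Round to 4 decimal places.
E[X_{t+1} \mid \mathcal F_t] = -1.3500

For an AR(p) model X_t = c + sum_i phi_i X_{t-i} + eps_t, the
one-step-ahead conditional mean is
  E[X_{t+1} | X_t, ...] = c + sum_i phi_i X_{t+1-i}.
Substitute known values:
  E[X_{t+1} | ...] = 2 + (0.002) * (5) + (-0.672) * (5)
                   = -1.3500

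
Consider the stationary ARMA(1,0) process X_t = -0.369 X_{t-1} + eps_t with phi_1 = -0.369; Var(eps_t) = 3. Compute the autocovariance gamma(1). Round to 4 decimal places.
\gamma(1) = -1.2815

Multiply the model equation by X_{t-k} and take expectations. With theta_0 = psi_0 = 1 and psi_j the MA(infinity) weights, this gives
  gamma(k) - sum_i phi_i gamma(k-i) = c_k,
  c_k = sigma^2 * sum_{j=k..q} theta_j psi_{j-k}   (c_k = 0 for k > q),
using gamma(-m) = gamma(m).
Pure AR (q = 0): c_0 = sigma^2 = 3, c_k = 0 for k >= 1.
Equations for k = 0 and k = 1 (AR order 1):
  gamma(0) = phi_1 gamma(1) + c_0
  gamma(1) = phi_1 gamma(0) + c_1
Substituting the second into the first: gamma(0) (1 - phi_1^2) = c_0 + phi_1 c_1, so
  gamma(0) = c_0 / (1 - phi_1^2) = 3 / (1 - (-0.369)^2) = 3 / 0.863839 = 3.472869.
  gamma(1) = phi_1 gamma(0) = (-0.369)(3.472869) = -1.281489.
Therefore gamma(1) = -1.2815 (to 4 decimal places).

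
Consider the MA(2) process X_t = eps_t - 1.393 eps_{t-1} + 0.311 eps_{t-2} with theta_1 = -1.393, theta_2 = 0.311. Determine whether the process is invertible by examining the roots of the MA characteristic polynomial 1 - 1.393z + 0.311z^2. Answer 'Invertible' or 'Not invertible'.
\text{Not invertible}

The MA(q) characteristic polynomial is P(z) = 1 - 1.393z + 0.311z^2.
Invertibility requires all roots to lie outside the unit circle, i.e. |z| > 1 for every root.
Set 1 + (-1.393) z + (0.311) z^2 = 0, i.e. a z^2 + b z + c = 0 with a = 0.311, b = -1.393, c = 1.
Discriminant D = b^2 - 4ac = (-1.393)^2 - 4*(0.311)*1 = 1.940449 - (1.244) = 0.696449.
D >= 0, so the roots are real: z = (-b +/- sqrt(D)) / (2a) = (1.393 +/- 0.834535) / (0.622).
  z_1 = (1.393 + 0.834535) / (0.622) = 3.5812,   |z_1| = 3.5812.
  z_2 = (1.393 - 0.834535) / (0.622) = 0.8979,   |z_2| = 0.8979.
Moduli of all roots: 3.5812, 0.8979.
All moduli strictly greater than 1? No.
Verdict: Not invertible.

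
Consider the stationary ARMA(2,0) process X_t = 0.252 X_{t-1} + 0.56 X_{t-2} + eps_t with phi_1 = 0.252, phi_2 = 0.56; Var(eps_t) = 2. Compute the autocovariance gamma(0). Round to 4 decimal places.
\gamma(0) = 4.3360

Multiply the model equation by X_{t-k} and take expectations. With theta_0 = psi_0 = 1 and psi_j the MA(infinity) weights, this gives
  gamma(k) - sum_i phi_i gamma(k-i) = c_k,
  c_k = sigma^2 * sum_{j=k..q} theta_j psi_{j-k}   (c_k = 0 for k > q),
using gamma(-m) = gamma(m).
Pure AR (q = 0): c_0 = sigma^2 = 2, c_k = 0 for k >= 1.
Equations for k = 0, 1, 2 (AR order 2, c_2 = 0):
  (E0) gamma(0) = phi_1 gamma(1) + phi_2 gamma(2) + c_0
  (E1) gamma(1) = phi_1 gamma(0) + phi_2 gamma(1) + c_1
  (E2) gamma(2) = phi_1 gamma(1) + phi_2 gamma(0)
From (E1): gamma(1) = A gamma(0) + B with
  A = phi_1 / (1 - phi_2) = 0.252 / 0.44 = 0.572727,   B = c_1 / (1 - phi_2) = 0 / 0.44 = 0.
Insert (E2) into (E0): gamma(0) (1 - phi_2^2) = phi_1 (1 + phi_2) gamma(1) + c_0.
  phi_1 (1 + phi_2) = (0.252)(1.56) = 0.39312,   1 - phi_2^2 = 0.6864.
Replace gamma(1) by A gamma(0) + B and collect gamma(0):
  gamma(0) [0.6864 - (0.39312)(0.572727)] = c_0 = 2
  gamma(0) * 0.461249 = 2
  gamma(0) = 2 / 0.461249 = 4.336048.
Therefore gamma(0) = 4.3360 (to 4 decimal places).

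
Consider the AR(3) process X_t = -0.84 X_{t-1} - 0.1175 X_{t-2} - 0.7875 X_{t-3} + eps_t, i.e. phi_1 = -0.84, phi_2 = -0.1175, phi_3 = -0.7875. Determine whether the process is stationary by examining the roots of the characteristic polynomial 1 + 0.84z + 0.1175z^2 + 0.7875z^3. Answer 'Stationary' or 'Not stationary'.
\text{Not stationary}

The AR(p) characteristic polynomial is P(z) = 1 + 0.84z + 0.1175z^2 + 0.7875z^3.
Stationarity requires all roots to lie outside the unit circle, i.e. |z| > 1 for every root.
Degree 3: look for a simple real root z0 first, then factor out (1 - z/z0) and solve the remaining quadratic.
Testing z0 = -0.8: P(-0.8) = 1 + (0.84)(-0.8) + (0.1175)(-0.8)^2 + (0.7875)(-0.8)^3
  = 1 + (-0.672) + (0.0752) + (-0.4032) = 0.  So z_0 = -0.8 is a root, |z_0| = 0.8.
Divide out the factor (1 + 1.25 z) = (1 - z/z0) (since 1/z0 = -1.25):
  P(z) = (1 + 1.25 z)(1 + (-0.41) z + (0.63) z^2)
  [check: z-coef -0.41 - (-1.25) = 0.84; z^2-coef 0.63 - (-1.25)(-0.41) = 0.1175; z^3-coef -(-1.25)(0.63) = 0.7875.]
Remaining roots from the quadratic factor 1 + (-0.41) z + (0.63) z^2:
  Set 1 + (-0.41) z + (0.63) z^2 = 0, i.e. a z^2 + b z + c = 0 with a = 0.63, b = -0.41, c = 1.
  Discriminant D = b^2 - 4ac = (-0.41)^2 - 4*(0.63)*1 = 0.1681 - (2.52) = -2.3519.
  D < 0, so the roots are the complex-conjugate pair z = (-b +/- i sqrt(-D)) / (2a) = 0.3254 +/- 1.2171i.
  For a conjugate pair |z|^2 = z * conj(z) = (product of roots) = c/a = 1/(0.63) = 1.587302, so |z| = sqrt(1.587302) = 1.2599 for both roots.
Moduli of all roots: 0.8000, 1.2599, 1.2599.
All moduli strictly greater than 1? No.
Verdict: Not stationary.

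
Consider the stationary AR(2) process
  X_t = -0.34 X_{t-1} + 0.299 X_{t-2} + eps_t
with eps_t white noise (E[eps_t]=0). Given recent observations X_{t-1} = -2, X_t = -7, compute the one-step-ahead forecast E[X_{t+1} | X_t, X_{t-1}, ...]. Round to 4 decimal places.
E[X_{t+1} \mid \mathcal F_t] = 1.7820

For an AR(p) model X_t = c + sum_i phi_i X_{t-i} + eps_t, the
one-step-ahead conditional mean is
  E[X_{t+1} | X_t, ...] = c + sum_i phi_i X_{t+1-i}.
Substitute known values:
  E[X_{t+1} | ...] = (-0.34) * (-7) + (0.299) * (-2)
                   = 1.7820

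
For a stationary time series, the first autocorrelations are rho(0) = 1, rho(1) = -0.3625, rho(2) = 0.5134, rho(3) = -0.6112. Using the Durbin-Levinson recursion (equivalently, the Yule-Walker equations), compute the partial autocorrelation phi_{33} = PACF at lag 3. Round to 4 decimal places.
\phi_{33} = -0.4960

The PACF at lag k is phi_{kk}, the last component of the solution
to the Yule-Walker system G_k phi = r_k where
  (G_k)_{ij} = rho(|i - j|), (r_k)_i = rho(i), i,j = 1..k.
Equivalently, Durbin-Levinson gives phi_{kk} iteratively:
  phi_{11} = rho(1)
  phi_{kk} = [rho(k) - sum_{j=1..k-1} phi_{k-1,j} rho(k-j)]
            / [1 - sum_{j=1..k-1} phi_{k-1,j} rho(j)],
  phi_{k,j} = phi_{k-1,j} - phi_{kk} phi_{k-1,k-j},  j = 1..k-1.
Step k = 1:
  phi_11 = rho(1) = -0.3625.
Step k = 2:
  phi_22 = [rho(2) - phi_11 rho(1)] / [1 - phi_11 rho(1)] = [0.5134 - (-0.3625)(-0.3625)] / [1 - (-0.3625)(-0.3625)]
         = 0.38199375 / 0.86859375 = 0.439784.
  Update: phi_21 = phi_11 - phi_22 phi_11 = -0.3625 - (0.439784)(-0.3625) = -0.203078.
Step k = 3:
  phi_33 = [rho(3) - phi_21 rho(2) - phi_22 rho(1)] / [1 - phi_21 rho(1) - phi_22 rho(2)]
    numerator   = -0.6112 - (-0.203078)(0.5134) - (0.439784)(-0.3625) = -0.34751788
    denominator = 1 - (-0.203078)(-0.3625) - (0.439784)(0.5134) = 0.70059896
  phi_33 = -0.34751788 / 0.70059896 = -0.496.
Therefore phi_{33} = -0.4960.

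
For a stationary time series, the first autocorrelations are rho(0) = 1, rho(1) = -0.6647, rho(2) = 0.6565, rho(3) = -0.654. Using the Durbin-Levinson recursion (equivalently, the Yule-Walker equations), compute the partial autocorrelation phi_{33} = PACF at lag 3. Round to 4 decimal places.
\phi_{33} = -0.2729

The PACF at lag k is phi_{kk}, the last component of the solution
to the Yule-Walker system G_k phi = r_k where
  (G_k)_{ij} = rho(|i - j|), (r_k)_i = rho(i), i,j = 1..k.
Equivalently, Durbin-Levinson gives phi_{kk} iteratively:
  phi_{11} = rho(1)
  phi_{kk} = [rho(k) - sum_{j=1..k-1} phi_{k-1,j} rho(k-j)]
            / [1 - sum_{j=1..k-1} phi_{k-1,j} rho(j)],
  phi_{k,j} = phi_{k-1,j} - phi_{kk} phi_{k-1,k-j},  j = 1..k-1.
Step k = 1:
  phi_11 = rho(1) = -0.6647.
Step k = 2:
  phi_22 = [rho(2) - phi_11 rho(1)] / [1 - phi_11 rho(1)] = [0.6565 - (-0.6647)(-0.6647)] / [1 - (-0.6647)(-0.6647)]
         = 0.21467391 / 0.55817391 = 0.3846.
  Update: phi_21 = phi_11 - phi_22 phi_11 = -0.6647 - (0.3846)(-0.6647) = -0.409056.
Step k = 3:
  phi_33 = [rho(3) - phi_21 rho(2) - phi_22 rho(1)] / [1 - phi_21 rho(1) - phi_22 rho(2)]
    numerator   = -0.654 - (-0.409056)(0.6565) - (0.3846)(-0.6647) = -0.12981077
    denominator = 1 - (-0.409056)(-0.6647) - (0.3846)(0.6565) = 0.47561024
  phi_33 = -0.12981077 / 0.47561024 = -0.2729.
Therefore phi_{33} = -0.2729.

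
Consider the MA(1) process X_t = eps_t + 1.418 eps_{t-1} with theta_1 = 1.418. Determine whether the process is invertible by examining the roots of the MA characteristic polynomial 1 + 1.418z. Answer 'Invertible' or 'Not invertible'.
\text{Not invertible}

The MA(q) characteristic polynomial is P(z) = 1 + 1.418z.
Invertibility requires all roots to lie outside the unit circle, i.e. |z| > 1 for every root.
This is linear in z: 1 + (1.418) z = 0  =>  z = -1/(1.418) = -0.705219,  |z| = 0.705219.
Moduli of all roots: 0.7052.
All moduli strictly greater than 1? No.
Verdict: Not invertible.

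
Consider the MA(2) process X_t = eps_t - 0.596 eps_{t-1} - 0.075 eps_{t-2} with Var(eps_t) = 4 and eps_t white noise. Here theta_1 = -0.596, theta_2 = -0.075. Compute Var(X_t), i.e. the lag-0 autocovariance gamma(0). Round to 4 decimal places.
\gamma(0) = 5.4434

For an MA(q) process X_t = eps_t + sum_i theta_i eps_{t-i} with
Var(eps_t) = sigma^2, the variance is
  gamma(0) = sigma^2 * (1 + sum_i theta_i^2).
  sum_i theta_i^2 = (-0.596)^2 + (-0.075)^2 = 0.355216 + 0.005625 = 0.360841.
  gamma(0) = 4 * (1 + 0.360841) = 4 * 1.360841 = 5.443364, which rounds to 5.4434.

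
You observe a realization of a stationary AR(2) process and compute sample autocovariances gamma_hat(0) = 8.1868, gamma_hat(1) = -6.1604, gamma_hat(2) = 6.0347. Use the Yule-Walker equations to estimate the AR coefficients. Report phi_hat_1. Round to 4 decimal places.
\hat\phi_{1} = -0.4560

The Yule-Walker equations for an AR(p) process read, in matrix form,
  Gamma_p phi = r_p,   with   (Gamma_p)_{ij} = gamma(|i - j|),
                       (r_p)_i = gamma(i),   i,j = 1..p.
Substitute the sample gammas (Toeplitz matrix and right-hand side of size 2):
  Gamma_p = [[8.1868, -6.1604], [-6.1604, 8.1868]]
  r_p     = [-6.1604, 6.0347]
Written out:
  8.1868 phi_1 - 6.1604 phi_2 = -6.1604
  -6.1604 phi_1 + 8.1868 phi_2 = 6.0347
Solve by Cramer's rule:
  det = gamma(0)^2 - gamma(1)^2 = (8.1868)^2 - (-6.1604)^2 = 67.02369424 - 37.95052816 = 29.07316608
  phi_hat_1 = [gamma(1) gamma(0) - gamma(1) gamma(2)] / det = [(-6.1604)(8.1868) - (-6.1604)(6.0347)] / 29.07316608 = -13.25779684 / 29.07316608 = -0.456
  phi_hat_2 = [gamma(0) gamma(2) - gamma(1)^2] / det = [(8.1868)(6.0347) - (-6.1604)^2] / 29.07316608 = 11.4543538 / 29.07316608 = 0.394
So phi_hat = [-0.4560, 0.3940].
Therefore phi_hat_1 = -0.4560.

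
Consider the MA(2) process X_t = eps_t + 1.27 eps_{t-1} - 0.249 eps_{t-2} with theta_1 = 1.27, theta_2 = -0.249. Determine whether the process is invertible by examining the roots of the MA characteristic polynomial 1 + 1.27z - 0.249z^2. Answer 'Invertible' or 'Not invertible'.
\text{Not invertible}

The MA(q) characteristic polynomial is P(z) = 1 + 1.27z - 0.249z^2.
Invertibility requires all roots to lie outside the unit circle, i.e. |z| > 1 for every root.
Set 1 + (1.27) z + (-0.249) z^2 = 0, i.e. a z^2 + b z + c = 0 with a = -0.249, b = 1.27, c = 1.
Discriminant D = b^2 - 4ac = (1.27)^2 - 4*(-0.249)*1 = 1.6129 - (-0.996) = 2.6089.
D >= 0, so the roots are real: z = (-b +/- sqrt(D)) / (2a) = (-1.27 +/- 1.615209) / (-0.498).
  z_1 = (-1.27 + 1.615209) / (-0.498) = -0.6932,   |z_1| = 0.6932.
  z_2 = (-1.27 - 1.615209) / (-0.498) = 5.7936,   |z_2| = 5.7936.
Moduli of all roots: 0.6932, 5.7936.
All moduli strictly greater than 1? No.
Verdict: Not invertible.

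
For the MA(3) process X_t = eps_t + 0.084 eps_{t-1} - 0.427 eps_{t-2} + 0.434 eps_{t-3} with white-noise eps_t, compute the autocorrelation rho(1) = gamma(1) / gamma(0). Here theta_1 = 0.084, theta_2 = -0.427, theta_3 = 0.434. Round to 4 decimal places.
\rho(1) = -0.0996

For an MA(q) process with theta_0 = 1, the autocovariance is
  gamma(k) = sigma^2 * sum_{i=0..q-k} theta_i * theta_{i+k},
and rho(k) = gamma(k) / gamma(0). Sigma^2 cancels.
  numerator   = (1)*(0.084) + (0.084)*(-0.427) + (-0.427)*(0.434) = -0.137186.
  denominator = (1)^2 + (0.084)^2 + (-0.427)^2 + (0.434)^2 = 1.377741.
  rho(1) = -0.137186 / 1.377741 = -0.0996.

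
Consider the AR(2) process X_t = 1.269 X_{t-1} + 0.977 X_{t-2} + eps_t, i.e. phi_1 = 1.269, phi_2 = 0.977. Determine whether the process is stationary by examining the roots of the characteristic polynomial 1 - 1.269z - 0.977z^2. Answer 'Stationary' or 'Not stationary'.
\text{Not stationary}

The AR(p) characteristic polynomial is P(z) = 1 - 1.269z - 0.977z^2.
Stationarity requires all roots to lie outside the unit circle, i.e. |z| > 1 for every root.
Set 1 + (-1.269) z + (-0.977) z^2 = 0, i.e. a z^2 + b z + c = 0 with a = -0.977, b = -1.269, c = 1.
Discriminant D = b^2 - 4ac = (-1.269)^2 - 4*(-0.977)*1 = 1.610361 - (-3.908) = 5.518361.
D >= 0, so the roots are real: z = (-b +/- sqrt(D)) / (2a) = (1.269 +/- 2.349119) / (-1.954).
  z_1 = (1.269 + 2.349119) / (-1.954) = -1.8516,   |z_1| = 1.8516.
  z_2 = (1.269 - 2.349119) / (-1.954) = 0.5528,   |z_2| = 0.5528.
Moduli of all roots: 1.8516, 0.5528.
All moduli strictly greater than 1? No.
Verdict: Not stationary.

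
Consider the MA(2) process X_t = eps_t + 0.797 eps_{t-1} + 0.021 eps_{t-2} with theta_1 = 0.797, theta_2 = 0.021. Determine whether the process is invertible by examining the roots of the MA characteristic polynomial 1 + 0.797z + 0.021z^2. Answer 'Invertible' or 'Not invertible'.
\text{Invertible}

The MA(q) characteristic polynomial is P(z) = 1 + 0.797z + 0.021z^2.
Invertibility requires all roots to lie outside the unit circle, i.e. |z| > 1 for every root.
Set 1 + (0.797) z + (0.021) z^2 = 0, i.e. a z^2 + b z + c = 0 with a = 0.021, b = 0.797, c = 1.
Discriminant D = b^2 - 4ac = (0.797)^2 - 4*(0.021)*1 = 0.635209 - (0.084) = 0.551209.
D >= 0, so the roots are real: z = (-b +/- sqrt(D)) / (2a) = (-0.797 +/- 0.742435) / (0.042).
  z_1 = (-0.797 + 0.742435) / (0.042) = -1.2992,   |z_1| = 1.2992.
  z_2 = (-0.797 - 0.742435) / (0.042) = -36.6532,   |z_2| = 36.6532.
Moduli of all roots: 1.2992, 36.6532.
All moduli strictly greater than 1? Yes.
Verdict: Invertible.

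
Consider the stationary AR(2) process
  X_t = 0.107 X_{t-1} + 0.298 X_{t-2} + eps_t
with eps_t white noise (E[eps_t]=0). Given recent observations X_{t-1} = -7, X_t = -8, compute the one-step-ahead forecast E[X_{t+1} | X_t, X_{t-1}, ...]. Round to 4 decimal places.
E[X_{t+1} \mid \mathcal F_t] = -2.9420

For an AR(p) model X_t = c + sum_i phi_i X_{t-i} + eps_t, the
one-step-ahead conditional mean is
  E[X_{t+1} | X_t, ...] = c + sum_i phi_i X_{t+1-i}.
Substitute known values:
  E[X_{t+1} | ...] = (0.107) * (-8) + (0.298) * (-7)
                   = -2.9420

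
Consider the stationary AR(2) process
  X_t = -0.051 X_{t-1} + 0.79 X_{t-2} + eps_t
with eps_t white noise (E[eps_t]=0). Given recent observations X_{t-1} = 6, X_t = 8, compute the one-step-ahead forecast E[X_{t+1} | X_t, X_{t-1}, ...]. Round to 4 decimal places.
E[X_{t+1} \mid \mathcal F_t] = 4.3320

For an AR(p) model X_t = c + sum_i phi_i X_{t-i} + eps_t, the
one-step-ahead conditional mean is
  E[X_{t+1} | X_t, ...] = c + sum_i phi_i X_{t+1-i}.
Substitute known values:
  E[X_{t+1} | ...] = (-0.051) * (8) + (0.79) * (6)
                   = 4.3320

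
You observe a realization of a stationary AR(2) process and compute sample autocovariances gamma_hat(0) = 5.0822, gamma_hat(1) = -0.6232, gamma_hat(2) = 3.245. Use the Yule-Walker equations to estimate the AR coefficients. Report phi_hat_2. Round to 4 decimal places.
\hat\phi_{2} = 0.6330

The Yule-Walker equations for an AR(p) process read, in matrix form,
  Gamma_p phi = r_p,   with   (Gamma_p)_{ij} = gamma(|i - j|),
                       (r_p)_i = gamma(i),   i,j = 1..p.
Substitute the sample gammas (Toeplitz matrix and right-hand side of size 2):
  Gamma_p = [[5.0822, -0.6232], [-0.6232, 5.0822]]
  r_p     = [-0.6232, 3.245]
Written out:
  5.0822 phi_1 - 0.6232 phi_2 = -0.6232
  -0.6232 phi_1 + 5.0822 phi_2 = 3.245
Solve by Cramer's rule:
  det = gamma(0)^2 - gamma(1)^2 = (5.0822)^2 - (-0.6232)^2 = 25.82875684 - 0.38837824 = 25.4403786
  phi_hat_1 = [gamma(1) gamma(0) - gamma(1) gamma(2)] / det = [(-0.6232)(5.0822) - (-0.6232)(3.245)] / 25.4403786 = -1.14494304 / 25.4403786 = -0.045
  phi_hat_2 = [gamma(0) gamma(2) - gamma(1)^2] / det = [(5.0822)(3.245) - (-0.6232)^2] / 25.4403786 = 16.10336076 / 25.4403786 = 0.633
So phi_hat = [-0.0450, 0.6330].
Therefore phi_hat_2 = 0.6330.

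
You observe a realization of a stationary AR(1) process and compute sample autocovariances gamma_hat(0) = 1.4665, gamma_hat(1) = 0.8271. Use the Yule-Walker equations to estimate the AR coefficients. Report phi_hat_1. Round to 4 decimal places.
\hat\phi_{1} = 0.5640

The Yule-Walker equations for an AR(p) process read, in matrix form,
  Gamma_p phi = r_p,   with   (Gamma_p)_{ij} = gamma(|i - j|),
                       (r_p)_i = gamma(i),   i,j = 1..p.
Substitute the sample gammas (Toeplitz matrix and right-hand side of size 1):
  Gamma_p = [[1.4665]]
  r_p     = [0.8271]
With p = 1 this is the single equation gamma(0) phi_1 = gamma(1):
  phi_hat_1 = gamma(1) / gamma(0) = 0.8271 / 1.4665 = 0.5640.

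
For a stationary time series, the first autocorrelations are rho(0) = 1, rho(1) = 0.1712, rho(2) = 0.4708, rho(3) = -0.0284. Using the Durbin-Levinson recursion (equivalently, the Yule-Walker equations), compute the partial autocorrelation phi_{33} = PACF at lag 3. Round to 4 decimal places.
\phi_{33} = -0.1951

The PACF at lag k is phi_{kk}, the last component of the solution
to the Yule-Walker system G_k phi = r_k where
  (G_k)_{ij} = rho(|i - j|), (r_k)_i = rho(i), i,j = 1..k.
Equivalently, Durbin-Levinson gives phi_{kk} iteratively:
  phi_{11} = rho(1)
  phi_{kk} = [rho(k) - sum_{j=1..k-1} phi_{k-1,j} rho(k-j)]
            / [1 - sum_{j=1..k-1} phi_{k-1,j} rho(j)],
  phi_{k,j} = phi_{k-1,j} - phi_{kk} phi_{k-1,k-j},  j = 1..k-1.
Step k = 1:
  phi_11 = rho(1) = 0.1712.
Step k = 2:
  phi_22 = [rho(2) - phi_11 rho(1)] / [1 - phi_11 rho(1)] = [0.4708 - (0.1712)(0.1712)] / [1 - (0.1712)(0.1712)]
         = 0.44149056 / 0.97069056 = 0.454821.
  Update: phi_21 = phi_11 - phi_22 phi_11 = 0.1712 - (0.454821)(0.1712) = 0.093335.
Step k = 3:
  phi_33 = [rho(3) - phi_21 rho(2) - phi_22 rho(1)] / [1 - phi_21 rho(1) - phi_22 rho(2)]
    numerator   = -0.0284 - (0.093335)(0.4708) - (0.454821)(0.1712) = -0.15020732
    denominator = 1 - (0.093335)(0.1712) - (0.454821)(0.4708) = 0.76989133
  phi_33 = -0.15020732 / 0.76989133 = -0.1951.
Therefore phi_{33} = -0.1951.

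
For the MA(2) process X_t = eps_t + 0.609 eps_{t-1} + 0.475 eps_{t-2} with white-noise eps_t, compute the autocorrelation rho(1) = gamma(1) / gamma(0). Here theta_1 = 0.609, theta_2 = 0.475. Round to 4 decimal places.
\rho(1) = 0.5627

For an MA(q) process with theta_0 = 1, the autocovariance is
  gamma(k) = sigma^2 * sum_{i=0..q-k} theta_i * theta_{i+k},
and rho(k) = gamma(k) / gamma(0). Sigma^2 cancels.
  numerator   = (1)*(0.609) + (0.609)*(0.475) = 0.898275.
  denominator = (1)^2 + (0.609)^2 + (0.475)^2 = 1.596506.
  rho(1) = 0.898275 / 1.596506 = 0.5627.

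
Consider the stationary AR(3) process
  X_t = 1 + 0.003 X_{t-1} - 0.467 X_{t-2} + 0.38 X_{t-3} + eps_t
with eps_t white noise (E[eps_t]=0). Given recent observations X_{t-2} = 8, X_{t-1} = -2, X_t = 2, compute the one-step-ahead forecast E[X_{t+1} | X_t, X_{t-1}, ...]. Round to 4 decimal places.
E[X_{t+1} \mid \mathcal F_t] = 4.9800

For an AR(p) model X_t = c + sum_i phi_i X_{t-i} + eps_t, the
one-step-ahead conditional mean is
  E[X_{t+1} | X_t, ...] = c + sum_i phi_i X_{t+1-i}.
Substitute known values:
  E[X_{t+1} | ...] = 1 + (0.003) * (2) + (-0.467) * (-2) + (0.38) * (8)
                   = 4.9800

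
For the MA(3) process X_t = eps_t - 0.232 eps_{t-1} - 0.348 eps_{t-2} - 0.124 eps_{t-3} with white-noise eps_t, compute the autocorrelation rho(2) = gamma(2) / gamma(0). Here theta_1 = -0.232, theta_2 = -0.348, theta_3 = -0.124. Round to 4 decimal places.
\rho(2) = -0.2682

For an MA(q) process with theta_0 = 1, the autocovariance is
  gamma(k) = sigma^2 * sum_{i=0..q-k} theta_i * theta_{i+k},
and rho(k) = gamma(k) / gamma(0). Sigma^2 cancels.
  numerator   = (1)*(-0.348) + (-0.232)*(-0.124) = -0.319232.
  denominator = (1)^2 + (-0.232)^2 + (-0.348)^2 + (-0.124)^2 = 1.190304.
  rho(2) = -0.319232 / 1.190304 = -0.2682.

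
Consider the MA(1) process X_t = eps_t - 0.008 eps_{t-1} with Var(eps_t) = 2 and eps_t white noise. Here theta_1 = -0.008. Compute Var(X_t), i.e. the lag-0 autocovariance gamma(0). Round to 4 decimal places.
\gamma(0) = 2.0001

For an MA(q) process X_t = eps_t + sum_i theta_i eps_{t-i} with
Var(eps_t) = sigma^2, the variance is
  gamma(0) = sigma^2 * (1 + sum_i theta_i^2).
  sum_i theta_i^2 = (-0.008)^2 = 0.000064.
  gamma(0) = 2 * (1 + 0.000064) = 2 * 1.000064 = 2.000128, which rounds to 2.0001.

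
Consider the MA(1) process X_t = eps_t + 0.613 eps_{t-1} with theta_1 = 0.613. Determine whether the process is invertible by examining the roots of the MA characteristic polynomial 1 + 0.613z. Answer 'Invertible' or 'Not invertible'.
\text{Invertible}

The MA(q) characteristic polynomial is P(z) = 1 + 0.613z.
Invertibility requires all roots to lie outside the unit circle, i.e. |z| > 1 for every root.
This is linear in z: 1 + (0.613) z = 0  =>  z = -1/(0.613) = -1.631321,  |z| = 1.631321.
Moduli of all roots: 1.6313.
All moduli strictly greater than 1? Yes.
Verdict: Invertible.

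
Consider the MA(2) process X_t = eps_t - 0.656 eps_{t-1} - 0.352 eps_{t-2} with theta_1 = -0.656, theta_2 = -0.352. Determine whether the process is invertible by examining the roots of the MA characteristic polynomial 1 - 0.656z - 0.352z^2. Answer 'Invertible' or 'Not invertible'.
\text{Not invertible}

The MA(q) characteristic polynomial is P(z) = 1 - 0.656z - 0.352z^2.
Invertibility requires all roots to lie outside the unit circle, i.e. |z| > 1 for every root.
Set 1 + (-0.656) z + (-0.352) z^2 = 0, i.e. a z^2 + b z + c = 0 with a = -0.352, b = -0.656, c = 1.
Discriminant D = b^2 - 4ac = (-0.656)^2 - 4*(-0.352)*1 = 0.430336 - (-1.408) = 1.838336.
D >= 0, so the roots are real: z = (-b +/- sqrt(D)) / (2a) = (0.656 +/- 1.355852) / (-0.704).
  z_1 = (0.656 + 1.355852) / (-0.704) = -2.8577,   |z_1| = 2.8577.
  z_2 = (0.656 - 1.355852) / (-0.704) = 0.9941,   |z_2| = 0.9941.
Moduli of all roots: 2.8577, 0.9941.
All moduli strictly greater than 1? No.
Verdict: Not invertible.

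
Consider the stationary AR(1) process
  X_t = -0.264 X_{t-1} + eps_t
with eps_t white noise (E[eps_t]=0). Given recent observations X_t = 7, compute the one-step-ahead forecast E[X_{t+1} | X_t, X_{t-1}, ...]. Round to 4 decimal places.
E[X_{t+1} \mid \mathcal F_t] = -1.8480

For an AR(p) model X_t = c + sum_i phi_i X_{t-i} + eps_t, the
one-step-ahead conditional mean is
  E[X_{t+1} | X_t, ...] = c + sum_i phi_i X_{t+1-i}.
Substitute known values:
  E[X_{t+1} | ...] = (-0.264) * (7)
                   = -1.8480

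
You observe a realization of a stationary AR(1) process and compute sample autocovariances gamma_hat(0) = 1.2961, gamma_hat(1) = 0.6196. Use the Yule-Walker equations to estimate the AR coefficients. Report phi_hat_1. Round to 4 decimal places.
\hat\phi_{1} = 0.4780

The Yule-Walker equations for an AR(p) process read, in matrix form,
  Gamma_p phi = r_p,   with   (Gamma_p)_{ij} = gamma(|i - j|),
                       (r_p)_i = gamma(i),   i,j = 1..p.
Substitute the sample gammas (Toeplitz matrix and right-hand side of size 1):
  Gamma_p = [[1.2961]]
  r_p     = [0.6196]
With p = 1 this is the single equation gamma(0) phi_1 = gamma(1):
  phi_hat_1 = gamma(1) / gamma(0) = 0.6196 / 1.2961 = 0.4780.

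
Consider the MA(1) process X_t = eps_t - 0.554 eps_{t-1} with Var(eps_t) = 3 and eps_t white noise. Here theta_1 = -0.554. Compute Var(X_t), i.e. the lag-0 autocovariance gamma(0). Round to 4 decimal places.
\gamma(0) = 3.9207

For an MA(q) process X_t = eps_t + sum_i theta_i eps_{t-i} with
Var(eps_t) = sigma^2, the variance is
  gamma(0) = sigma^2 * (1 + sum_i theta_i^2).
  sum_i theta_i^2 = (-0.554)^2 = 0.306916.
  gamma(0) = 3 * (1 + 0.306916) = 3 * 1.306916 = 3.920748, which rounds to 3.9207.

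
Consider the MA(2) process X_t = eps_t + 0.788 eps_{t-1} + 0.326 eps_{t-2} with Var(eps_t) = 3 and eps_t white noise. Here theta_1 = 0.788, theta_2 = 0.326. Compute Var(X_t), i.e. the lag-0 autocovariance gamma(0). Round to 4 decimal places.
\gamma(0) = 5.1817

For an MA(q) process X_t = eps_t + sum_i theta_i eps_{t-i} with
Var(eps_t) = sigma^2, the variance is
  gamma(0) = sigma^2 * (1 + sum_i theta_i^2).
  sum_i theta_i^2 = (0.788)^2 + (0.326)^2 = 0.620944 + 0.106276 = 0.72722.
  gamma(0) = 3 * (1 + 0.72722) = 3 * 1.72722 = 5.18166, which rounds to 5.1817.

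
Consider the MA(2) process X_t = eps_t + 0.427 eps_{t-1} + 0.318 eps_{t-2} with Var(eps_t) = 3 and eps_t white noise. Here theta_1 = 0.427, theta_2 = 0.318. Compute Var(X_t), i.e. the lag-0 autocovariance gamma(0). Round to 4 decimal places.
\gamma(0) = 3.8504

For an MA(q) process X_t = eps_t + sum_i theta_i eps_{t-i} with
Var(eps_t) = sigma^2, the variance is
  gamma(0) = sigma^2 * (1 + sum_i theta_i^2).
  sum_i theta_i^2 = (0.427)^2 + (0.318)^2 = 0.182329 + 0.101124 = 0.283453.
  gamma(0) = 3 * (1 + 0.283453) = 3 * 1.283453 = 3.850359, which rounds to 3.8504.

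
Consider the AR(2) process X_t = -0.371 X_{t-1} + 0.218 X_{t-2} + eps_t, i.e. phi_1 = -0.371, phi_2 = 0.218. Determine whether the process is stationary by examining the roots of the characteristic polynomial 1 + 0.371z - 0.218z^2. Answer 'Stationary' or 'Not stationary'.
\text{Stationary}

The AR(p) characteristic polynomial is P(z) = 1 + 0.371z - 0.218z^2.
Stationarity requires all roots to lie outside the unit circle, i.e. |z| > 1 for every root.
Set 1 + (0.371) z + (-0.218) z^2 = 0, i.e. a z^2 + b z + c = 0 with a = -0.218, b = 0.371, c = 1.
Discriminant D = b^2 - 4ac = (0.371)^2 - 4*(-0.218)*1 = 0.137641 - (-0.872) = 1.009641.
D >= 0, so the roots are real: z = (-b +/- sqrt(D)) / (2a) = (-0.371 +/- 1.004809) / (-0.436).
  z_1 = (-0.371 + 1.004809) / (-0.436) = -1.4537,   |z_1| = 1.4537.
  z_2 = (-0.371 - 1.004809) / (-0.436) = 3.1555,   |z_2| = 3.1555.
Moduli of all roots: 1.4537, 3.1555.
All moduli strictly greater than 1? Yes.
Verdict: Stationary.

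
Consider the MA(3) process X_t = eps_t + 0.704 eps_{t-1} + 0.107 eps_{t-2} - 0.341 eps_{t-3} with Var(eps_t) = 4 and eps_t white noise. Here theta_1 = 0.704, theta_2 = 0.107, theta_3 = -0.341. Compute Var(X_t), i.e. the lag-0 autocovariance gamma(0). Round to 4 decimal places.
\gamma(0) = 6.4934

For an MA(q) process X_t = eps_t + sum_i theta_i eps_{t-i} with
Var(eps_t) = sigma^2, the variance is
  gamma(0) = sigma^2 * (1 + sum_i theta_i^2).
  sum_i theta_i^2 = (0.704)^2 + (0.107)^2 + (-0.341)^2 = 0.495616 + 0.011449 + 0.116281 = 0.623346.
  gamma(0) = 4 * (1 + 0.623346) = 4 * 1.623346 = 6.493384, which rounds to 6.4934.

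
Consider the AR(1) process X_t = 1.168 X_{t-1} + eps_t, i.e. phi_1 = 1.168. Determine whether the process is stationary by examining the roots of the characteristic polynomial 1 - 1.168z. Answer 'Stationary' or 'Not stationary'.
\text{Not stationary}

The AR(p) characteristic polynomial is P(z) = 1 - 1.168z.
Stationarity requires all roots to lie outside the unit circle, i.e. |z| > 1 for every root.
This is linear in z: 1 + (-1.168) z = 0  =>  z = -1/(-1.168) = 0.856164,  |z| = 0.856164.
Moduli of all roots: 0.8562.
All moduli strictly greater than 1? No.
Verdict: Not stationary.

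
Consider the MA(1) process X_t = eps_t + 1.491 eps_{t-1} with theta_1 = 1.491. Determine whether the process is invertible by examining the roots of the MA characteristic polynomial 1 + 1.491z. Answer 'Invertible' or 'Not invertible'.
\text{Not invertible}

The MA(q) characteristic polynomial is P(z) = 1 + 1.491z.
Invertibility requires all roots to lie outside the unit circle, i.e. |z| > 1 for every root.
This is linear in z: 1 + (1.491) z = 0  =>  z = -1/(1.491) = -0.670691,  |z| = 0.670691.
Moduli of all roots: 0.6707.
All moduli strictly greater than 1? No.
Verdict: Not invertible.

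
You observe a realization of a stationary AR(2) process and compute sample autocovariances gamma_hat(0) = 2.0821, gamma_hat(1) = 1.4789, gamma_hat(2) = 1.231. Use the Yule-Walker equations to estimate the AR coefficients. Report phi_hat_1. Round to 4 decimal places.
\hat\phi_{1} = 0.5860

The Yule-Walker equations for an AR(p) process read, in matrix form,
  Gamma_p phi = r_p,   with   (Gamma_p)_{ij} = gamma(|i - j|),
                       (r_p)_i = gamma(i),   i,j = 1..p.
Substitute the sample gammas (Toeplitz matrix and right-hand side of size 2):
  Gamma_p = [[2.0821, 1.4789], [1.4789, 2.0821]]
  r_p     = [1.4789, 1.231]
Written out:
  2.0821 phi_1 + 1.4789 phi_2 = 1.4789
  1.4789 phi_1 + 2.0821 phi_2 = 1.231
Solve by Cramer's rule:
  det = gamma(0)^2 - gamma(1)^2 = (2.0821)^2 - (1.4789)^2 = 4.33514041 - 2.18714521 = 2.1479952
  phi_hat_1 = [gamma(1) gamma(0) - gamma(1) gamma(2)] / det = [(1.4789)(2.0821) - (1.4789)(1.231)] / 2.1479952 = 1.25869179 / 2.1479952 = 0.586
  phi_hat_2 = [gamma(0) gamma(2) - gamma(1)^2] / det = [(2.0821)(1.231) - (1.4789)^2] / 2.1479952 = 0.37591989 / 2.1479952 = 0.175
So phi_hat = [0.5860, 0.1750].
Therefore phi_hat_1 = 0.5860.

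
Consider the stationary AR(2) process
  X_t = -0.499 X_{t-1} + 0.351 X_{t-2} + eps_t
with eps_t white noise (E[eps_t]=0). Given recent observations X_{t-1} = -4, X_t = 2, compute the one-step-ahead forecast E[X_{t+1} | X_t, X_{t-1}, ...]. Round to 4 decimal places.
E[X_{t+1} \mid \mathcal F_t] = -2.4020

For an AR(p) model X_t = c + sum_i phi_i X_{t-i} + eps_t, the
one-step-ahead conditional mean is
  E[X_{t+1} | X_t, ...] = c + sum_i phi_i X_{t+1-i}.
Substitute known values:
  E[X_{t+1} | ...] = (-0.499) * (2) + (0.351) * (-4)
                   = -2.4020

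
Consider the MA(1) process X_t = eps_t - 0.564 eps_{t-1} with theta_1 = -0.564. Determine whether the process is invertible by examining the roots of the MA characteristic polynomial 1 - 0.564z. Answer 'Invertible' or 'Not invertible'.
\text{Invertible}

The MA(q) characteristic polynomial is P(z) = 1 - 0.564z.
Invertibility requires all roots to lie outside the unit circle, i.e. |z| > 1 for every root.
This is linear in z: 1 + (-0.564) z = 0  =>  z = -1/(-0.564) = 1.77305,  |z| = 1.77305.
Moduli of all roots: 1.7730.
All moduli strictly greater than 1? Yes.
Verdict: Invertible.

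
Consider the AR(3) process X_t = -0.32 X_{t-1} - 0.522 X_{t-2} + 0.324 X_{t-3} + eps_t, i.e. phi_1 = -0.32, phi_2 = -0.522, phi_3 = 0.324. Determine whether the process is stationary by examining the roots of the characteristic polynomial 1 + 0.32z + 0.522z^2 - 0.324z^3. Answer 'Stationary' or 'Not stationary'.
\text{Stationary}

The AR(p) characteristic polynomial is P(z) = 1 + 0.32z + 0.522z^2 - 0.324z^3.
Stationarity requires all roots to lie outside the unit circle, i.e. |z| > 1 for every root.
Degree 3: look for a simple real root z0 first, then factor out (1 - z/z0) and solve the remaining quadratic.
Testing z0 = 2.5: P(2.5) = 1 + (0.32)(2.5) + (0.522)(2.5)^2 + (-0.324)(2.5)^3
  = 1 + (0.8) + (3.2625) + (-5.0625) = 0.  So z_0 = 2.5 is a root, |z_0| = 2.5.
Divide out the factor (1 - 0.4 z) = (1 - z/z0) (since 1/z0 = 0.4):
  P(z) = (1 - 0.4 z)(1 + (0.72) z + (0.81) z^2)
  [check: z-coef 0.72 - (0.4) = 0.32; z^2-coef 0.81 - (0.4)(0.72) = 0.522; z^3-coef -(0.4)(0.81) = -0.324.]
Remaining roots from the quadratic factor 1 + (0.72) z + (0.81) z^2:
  Set 1 + (0.72) z + (0.81) z^2 = 0, i.e. a z^2 + b z + c = 0 with a = 0.81, b = 0.72, c = 1.
  Discriminant D = b^2 - 4ac = (0.72)^2 - 4*(0.81)*1 = 0.5184 - (3.24) = -2.7216.
  D < 0, so the roots are the complex-conjugate pair z = (-b +/- i sqrt(-D)) / (2a) = -0.4444 +/- 1.0184i.
  For a conjugate pair |z|^2 = z * conj(z) = (product of roots) = c/a = 1/(0.81) = 1.234568, so |z| = sqrt(1.234568) = 1.1111 for both roots.
Moduli of all roots: 2.5000, 1.1111, 1.1111.
All moduli strictly greater than 1? Yes.
Verdict: Stationary.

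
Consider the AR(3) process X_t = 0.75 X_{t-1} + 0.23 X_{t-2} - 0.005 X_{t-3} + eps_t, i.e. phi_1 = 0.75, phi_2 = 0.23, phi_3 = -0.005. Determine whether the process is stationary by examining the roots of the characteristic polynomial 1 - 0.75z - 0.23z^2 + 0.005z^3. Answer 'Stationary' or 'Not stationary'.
\text{Stationary}

The AR(p) characteristic polynomial is P(z) = 1 - 0.75z - 0.23z^2 + 0.005z^3.
Stationarity requires all roots to lie outside the unit circle, i.e. |z| > 1 for every root.
Degree 3: look for a simple real root z0 first, then factor out (1 - z/z0) and solve the remaining quadratic.
Testing z0 = -4: P(-4) = 1 + (-0.75)(-4) + (-0.23)(-4)^2 + (0.005)(-4)^3
  = 1 + (3) + (-3.68) + (-0.32) = 0.  So z_0 = -4 is a root, |z_0| = 4.
Divide out the factor (1 + 0.25 z) = (1 - z/z0) (since 1/z0 = -0.25):
  P(z) = (1 + 0.25 z)(1 + (-1) z + (0.02) z^2)
  [check: z-coef -1 - (-0.25) = -0.75; z^2-coef 0.02 - (-0.25)(-1) = -0.23; z^3-coef -(-0.25)(0.02) = 0.005.]
Remaining roots from the quadratic factor 1 + (-1) z + (0.02) z^2:
  Set 1 + (-1) z + (0.02) z^2 = 0, i.e. a z^2 + b z + c = 0 with a = 0.02, b = -1, c = 1.
  Discriminant D = b^2 - 4ac = (-1)^2 - 4*(0.02)*1 = 1 - (0.08) = 0.92.
  D >= 0, so the roots are real: z = (-b +/- sqrt(D)) / (2a) = (1 +/- 0.959166) / (0.04).
    z_1 = (1 + 0.959166) / (0.04) = 48.9792,   |z_1| = 48.9792.
    z_2 = (1 - 0.959166) / (0.04) = 1.0208,   |z_2| = 1.0208.
Moduli of all roots: 4.0000, 48.9792, 1.0208.
All moduli strictly greater than 1? Yes.
Verdict: Stationary.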